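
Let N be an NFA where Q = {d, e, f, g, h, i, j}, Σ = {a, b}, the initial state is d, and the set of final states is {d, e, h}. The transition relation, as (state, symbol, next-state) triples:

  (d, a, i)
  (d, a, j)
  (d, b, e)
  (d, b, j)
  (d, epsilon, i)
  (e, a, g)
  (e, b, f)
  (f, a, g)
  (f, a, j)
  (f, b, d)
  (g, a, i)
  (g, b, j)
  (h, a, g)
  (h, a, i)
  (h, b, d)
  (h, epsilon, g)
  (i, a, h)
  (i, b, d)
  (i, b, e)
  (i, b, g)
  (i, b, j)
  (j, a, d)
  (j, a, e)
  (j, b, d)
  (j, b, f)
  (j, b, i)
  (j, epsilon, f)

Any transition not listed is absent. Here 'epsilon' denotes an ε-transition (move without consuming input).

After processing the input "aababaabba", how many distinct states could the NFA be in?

7

Start: ε-closure({d}) = {d, i}.
Read 'a': {d, i} → {f, g, h, i, j}.
Read 'a': {f, g, h, i, j} → {d, e, f, g, h, i, j}.
Read 'b': {d, e, f, g, h, i, j} → {d, e, f, g, i, j}.
Read 'a': {d, e, f, g, i, j} → {d, e, f, g, h, i, j}.
Read 'b': {d, e, f, g, h, i, j} → {d, e, f, g, i, j}.
Read 'a': {d, e, f, g, i, j} → {d, e, f, g, h, i, j}.
Read 'a': {d, e, f, g, h, i, j} → {d, e, f, g, h, i, j}.
Read 'b': {d, e, f, g, h, i, j} → {d, e, f, g, i, j}.
Read 'b': {d, e, f, g, i, j} → {d, e, f, g, i, j}.
Read 'a': {d, e, f, g, i, j} → {d, e, f, g, h, i, j}.
That set has 7 states.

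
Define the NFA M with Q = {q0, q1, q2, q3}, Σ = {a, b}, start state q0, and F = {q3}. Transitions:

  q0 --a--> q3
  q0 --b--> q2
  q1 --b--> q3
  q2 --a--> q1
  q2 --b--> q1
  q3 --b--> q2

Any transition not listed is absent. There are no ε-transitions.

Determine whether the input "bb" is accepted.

Start in {q0}.
Read 'b': q0→{q2}; now {q2}.
Read 'b': q2→{q1}; now {q1}.
The final set {q1} contains no accepting state.

No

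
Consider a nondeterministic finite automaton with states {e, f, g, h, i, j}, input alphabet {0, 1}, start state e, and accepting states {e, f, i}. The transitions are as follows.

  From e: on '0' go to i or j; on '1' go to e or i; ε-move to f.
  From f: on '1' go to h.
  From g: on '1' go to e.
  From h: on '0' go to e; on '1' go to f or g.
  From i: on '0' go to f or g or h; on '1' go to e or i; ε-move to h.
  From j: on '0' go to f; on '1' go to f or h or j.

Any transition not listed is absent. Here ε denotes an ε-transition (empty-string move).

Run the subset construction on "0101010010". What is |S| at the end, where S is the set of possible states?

6

Start: ε-closure({e}) = {e, f}.
Read '0': e→{i, j}, f→∅; union {i, j}; ε-closure = {h, i, j}.
Read '1': h→{f, g}, i→{e, i}, j→{f, h, j}; now {e, f, g, h, i, j}.
Read '0': e→{i, j}, f→∅, g→∅, h→{e}, i→{f, g, h}, j→{f}; now {e, f, g, h, i, j}.
Read '1': e→{e, i}, f→{h}, g→{e}, h→{f, g}, i→{e, i}, j→{f, h, j}; now {e, f, g, h, i, j}.
Read '0': e→{i, j}, f→∅, g→∅, h→{e}, i→{f, g, h}, j→{f}; now {e, f, g, h, i, j}.
Read '1': e→{e, i}, f→{h}, g→{e}, h→{f, g}, i→{e, i}, j→{f, h, j}; now {e, f, g, h, i, j}.
Read '0': e→{i, j}, f→∅, g→∅, h→{e}, i→{f, g, h}, j→{f}; now {e, f, g, h, i, j}.
Read '0': e→{i, j}, f→∅, g→∅, h→{e}, i→{f, g, h}, j→{f}; now {e, f, g, h, i, j}.
Read '1': e→{e, i}, f→{h}, g→{e}, h→{f, g}, i→{e, i}, j→{f, h, j}; now {e, f, g, h, i, j}.
Read '0': e→{i, j}, f→∅, g→∅, h→{e}, i→{f, g, h}, j→{f}; now {e, f, g, h, i, j}.
That set has 6 states.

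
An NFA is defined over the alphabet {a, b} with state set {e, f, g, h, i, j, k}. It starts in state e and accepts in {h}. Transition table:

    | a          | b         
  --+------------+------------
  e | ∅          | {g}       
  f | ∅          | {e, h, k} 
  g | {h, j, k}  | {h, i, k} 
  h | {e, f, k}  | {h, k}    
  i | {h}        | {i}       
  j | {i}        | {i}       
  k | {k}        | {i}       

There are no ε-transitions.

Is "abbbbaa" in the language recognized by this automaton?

No

Start in {e}.
Read 'a': e→∅; now ∅.
The set is empty and remains empty for the remaining 6 symbols.
The final set ∅ contains no accepting state.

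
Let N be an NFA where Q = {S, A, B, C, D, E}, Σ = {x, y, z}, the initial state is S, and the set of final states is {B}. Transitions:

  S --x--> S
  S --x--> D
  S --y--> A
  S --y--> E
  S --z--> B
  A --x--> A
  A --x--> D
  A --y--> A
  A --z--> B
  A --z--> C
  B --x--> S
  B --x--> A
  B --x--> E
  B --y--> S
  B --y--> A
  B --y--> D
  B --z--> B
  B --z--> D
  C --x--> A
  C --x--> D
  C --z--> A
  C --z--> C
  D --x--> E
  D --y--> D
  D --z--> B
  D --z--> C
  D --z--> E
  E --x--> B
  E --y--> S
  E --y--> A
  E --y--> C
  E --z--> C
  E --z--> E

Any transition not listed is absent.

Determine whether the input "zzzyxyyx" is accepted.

Yes

Start in {S}.
Read 'z': S→{B}; now {B}.
Read 'z': B→{B, D}; now {B, D}.
Read 'z': B→{B, D}, D→{B, C, E}; now {B, C, D, E}.
Read 'y': B→{S, A, D}, C→∅, D→{D}, E→{S, A, C}; now {S, A, C, D}.
Read 'x': S→{S, D}, A→{A, D}, C→{A, D}, D→{E}; now {S, A, D, E}.
Read 'y': S→{A, E}, A→{A}, D→{D}, E→{S, A, C}; now {S, A, C, D, E}.
Read 'y': S→{A, E}, A→{A}, C→∅, D→{D}, E→{S, A, C}; now {S, A, C, D, E}.
Read 'x': S→{S, D}, A→{A, D}, C→{A, D}, D→{E}, E→{B}; now {S, A, B, D, E}.
The final set {S, A, B, D, E} contains the accepting state B.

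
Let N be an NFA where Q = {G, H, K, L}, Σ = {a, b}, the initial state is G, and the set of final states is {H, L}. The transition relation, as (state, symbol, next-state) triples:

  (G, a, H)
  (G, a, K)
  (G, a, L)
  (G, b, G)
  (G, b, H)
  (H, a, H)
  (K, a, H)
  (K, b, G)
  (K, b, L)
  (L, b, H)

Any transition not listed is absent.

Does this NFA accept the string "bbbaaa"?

Start in {G}.
Read 'b': G→{G, H}; now {G, H}.
Read 'b': G→{G, H}, H→∅; now {G, H}.
Read 'b': G→{G, H}, H→∅; now {G, H}.
Read 'a': G→{H, K, L}, H→{H}; now {H, K, L}.
Read 'a': H→{H}, K→{H}, L→∅; now {H}.
Read 'a': H→{H}; now {H}.
The final set {H} contains the accepting state H.

Yes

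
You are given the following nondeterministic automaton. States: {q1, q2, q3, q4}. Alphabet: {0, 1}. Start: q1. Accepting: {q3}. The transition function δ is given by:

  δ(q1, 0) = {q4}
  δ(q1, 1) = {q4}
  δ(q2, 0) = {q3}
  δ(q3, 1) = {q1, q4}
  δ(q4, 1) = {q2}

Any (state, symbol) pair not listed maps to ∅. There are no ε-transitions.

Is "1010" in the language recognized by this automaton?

Start in {q1}.
Read '1': q1→{q4}; now {q4}.
Read '0': q4→∅; now ∅.
The set is empty and remains empty for the remaining 2 symbols.
The final set ∅ contains no accepting state.

No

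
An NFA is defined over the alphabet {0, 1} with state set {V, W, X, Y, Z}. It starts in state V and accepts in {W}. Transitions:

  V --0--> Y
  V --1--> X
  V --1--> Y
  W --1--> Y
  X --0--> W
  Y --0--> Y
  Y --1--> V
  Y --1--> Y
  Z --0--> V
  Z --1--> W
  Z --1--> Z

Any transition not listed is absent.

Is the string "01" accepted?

Start in {V}.
Read '0': {V} → {Y}.
Read '1': {Y} → {V, Y}.
The final set {V, Y} contains no accepting state.

No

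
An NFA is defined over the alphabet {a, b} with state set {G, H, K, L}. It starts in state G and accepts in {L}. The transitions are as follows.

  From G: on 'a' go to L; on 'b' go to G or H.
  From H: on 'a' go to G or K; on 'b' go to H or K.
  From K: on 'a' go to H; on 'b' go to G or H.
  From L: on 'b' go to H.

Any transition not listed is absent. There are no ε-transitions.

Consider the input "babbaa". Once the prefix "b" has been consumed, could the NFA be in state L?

Start in {G}.
Read 'b': {G} → {G, H}.
State L is not in {G, H}.

No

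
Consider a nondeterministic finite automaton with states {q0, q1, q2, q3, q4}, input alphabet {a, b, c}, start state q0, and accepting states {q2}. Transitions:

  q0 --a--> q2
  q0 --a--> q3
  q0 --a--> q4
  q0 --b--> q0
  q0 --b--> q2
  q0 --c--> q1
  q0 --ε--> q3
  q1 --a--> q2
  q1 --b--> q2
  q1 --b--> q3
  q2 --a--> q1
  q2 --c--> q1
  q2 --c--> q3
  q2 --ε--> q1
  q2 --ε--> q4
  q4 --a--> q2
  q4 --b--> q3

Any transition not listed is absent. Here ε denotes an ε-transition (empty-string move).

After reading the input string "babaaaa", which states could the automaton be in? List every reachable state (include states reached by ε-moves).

Start: ε-closure({q0}) = {q0, q3}.
Read 'b': {q0, q3} → {q0, q1, q2, q3, q4}.
Read 'a': {q0, q1, q2, q3, q4} → {q1, q2, q3, q4}.
Read 'b': {q1, q2, q3, q4} → {q1, q2, q3, q4}.
Read 'a': {q1, q2, q3, q4} → {q1, q2, q4}.
Read 'a': {q1, q2, q4} → {q1, q2, q4}.
Read 'a': {q1, q2, q4} → {q1, q2, q4}.
Read 'a': {q1, q2, q4} → {q1, q2, q4}.

{q1, q2, q4}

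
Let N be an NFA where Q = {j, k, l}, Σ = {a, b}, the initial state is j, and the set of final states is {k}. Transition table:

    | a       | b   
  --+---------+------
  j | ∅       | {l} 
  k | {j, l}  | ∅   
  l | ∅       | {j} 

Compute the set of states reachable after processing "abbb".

Start in {j}.
Read 'a': j→∅; now ∅.
The set is empty and remains empty for the remaining 3 symbols.

∅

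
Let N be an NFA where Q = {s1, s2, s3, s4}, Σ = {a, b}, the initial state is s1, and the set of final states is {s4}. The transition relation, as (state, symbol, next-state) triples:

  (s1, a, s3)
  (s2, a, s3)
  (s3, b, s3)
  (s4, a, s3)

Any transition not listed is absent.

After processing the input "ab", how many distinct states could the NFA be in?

1

Start in {s1}.
Read 'a': s1→{s3}; now {s3}.
Read 'b': s3→{s3}; now {s3}.
That set has 1 state.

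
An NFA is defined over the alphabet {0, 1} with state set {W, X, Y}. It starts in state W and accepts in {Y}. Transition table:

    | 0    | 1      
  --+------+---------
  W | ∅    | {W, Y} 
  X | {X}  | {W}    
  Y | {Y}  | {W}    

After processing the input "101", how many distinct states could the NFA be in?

Start in {W}.
Read '1': {W} → {W, Y}.
Read '0': {W, Y} → {Y}.
Read '1': {Y} → {W}.
That set has 1 state.

1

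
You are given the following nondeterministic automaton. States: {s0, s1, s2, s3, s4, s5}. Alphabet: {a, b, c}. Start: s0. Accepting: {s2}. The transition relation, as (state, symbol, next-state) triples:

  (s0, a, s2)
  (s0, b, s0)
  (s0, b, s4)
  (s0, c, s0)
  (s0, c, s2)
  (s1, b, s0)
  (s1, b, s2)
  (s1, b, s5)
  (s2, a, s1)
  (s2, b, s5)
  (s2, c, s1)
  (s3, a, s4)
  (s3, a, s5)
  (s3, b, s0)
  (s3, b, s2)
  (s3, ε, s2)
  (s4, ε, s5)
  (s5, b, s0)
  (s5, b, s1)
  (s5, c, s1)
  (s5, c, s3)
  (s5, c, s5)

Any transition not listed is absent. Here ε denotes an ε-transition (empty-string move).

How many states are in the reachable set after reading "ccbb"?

4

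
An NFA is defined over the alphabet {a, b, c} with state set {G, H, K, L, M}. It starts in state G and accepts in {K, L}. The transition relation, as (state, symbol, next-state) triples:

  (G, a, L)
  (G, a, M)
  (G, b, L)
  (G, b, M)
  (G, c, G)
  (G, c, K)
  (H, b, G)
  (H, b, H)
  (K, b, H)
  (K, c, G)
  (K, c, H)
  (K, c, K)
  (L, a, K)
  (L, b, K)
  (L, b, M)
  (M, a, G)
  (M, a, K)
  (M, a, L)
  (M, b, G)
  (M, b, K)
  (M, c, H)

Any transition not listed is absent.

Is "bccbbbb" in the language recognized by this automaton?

No

Start in {G}.
Read 'b': G→{L, M}; now {L, M}.
Read 'c': L→∅, M→{H}; now {H}.
Read 'c': H→∅; now ∅.
The set is empty and remains empty for the remaining 4 symbols.
The final set ∅ contains no accepting state.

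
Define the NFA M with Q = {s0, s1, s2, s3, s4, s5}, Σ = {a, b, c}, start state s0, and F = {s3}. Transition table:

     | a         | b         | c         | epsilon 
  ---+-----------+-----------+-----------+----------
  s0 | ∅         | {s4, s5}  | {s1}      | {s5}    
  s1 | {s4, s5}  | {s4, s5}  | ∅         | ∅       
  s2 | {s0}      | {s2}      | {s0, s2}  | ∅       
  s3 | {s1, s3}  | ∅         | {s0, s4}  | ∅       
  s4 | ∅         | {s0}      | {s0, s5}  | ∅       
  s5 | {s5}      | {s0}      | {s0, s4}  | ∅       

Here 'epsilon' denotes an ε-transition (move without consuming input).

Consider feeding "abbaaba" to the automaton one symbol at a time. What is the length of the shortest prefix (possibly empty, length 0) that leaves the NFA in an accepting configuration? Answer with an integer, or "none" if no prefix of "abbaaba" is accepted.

Start: ε-closure({s0}) = {s0, s5}.
Read 'a': {s0, s5} → {s5}.
Read 'b': {s5} → {s0, s5}.
Read 'b': {s0, s5} → {s0, s4, s5}.
Read 'a': {s0, s4, s5} → {s5}.
Read 'a': {s5} → {s5}.
Read 'b': {s5} → {s0, s5}.
Read 'a': {s0, s5} → {s5}.
No reachable set along the way intersects F.

none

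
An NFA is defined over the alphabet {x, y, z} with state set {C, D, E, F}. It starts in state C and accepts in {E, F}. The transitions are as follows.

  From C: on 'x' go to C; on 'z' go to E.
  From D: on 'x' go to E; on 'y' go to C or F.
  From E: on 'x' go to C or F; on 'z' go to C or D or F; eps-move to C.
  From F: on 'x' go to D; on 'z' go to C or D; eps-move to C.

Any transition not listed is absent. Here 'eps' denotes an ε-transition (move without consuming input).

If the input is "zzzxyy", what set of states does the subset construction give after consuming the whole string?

∅

Start in {C}.
Read 'z': C→{E}; union {E}; ε-closure = {C, E}.
Read 'z': C→{E}, E→{C, D, F}; now {C, D, E, F}.
Read 'z': C→{E}, D→∅, E→{C, D, F}, F→{C, D}; now {C, D, E, F}.
Read 'x': C→{C}, D→{E}, E→{C, F}, F→{D}; now {C, D, E, F}.
Read 'y': C→∅, D→{C, F}, E→∅, F→∅; now {C, F}.
Read 'y': C→∅, F→∅; now ∅.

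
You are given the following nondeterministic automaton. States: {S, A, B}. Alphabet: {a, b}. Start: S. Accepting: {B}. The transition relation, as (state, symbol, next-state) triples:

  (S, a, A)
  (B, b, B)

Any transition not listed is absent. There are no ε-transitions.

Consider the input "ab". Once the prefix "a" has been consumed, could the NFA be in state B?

No

Start in {S}.
Read 'a': {S} → {A}.
State B is not in {A}.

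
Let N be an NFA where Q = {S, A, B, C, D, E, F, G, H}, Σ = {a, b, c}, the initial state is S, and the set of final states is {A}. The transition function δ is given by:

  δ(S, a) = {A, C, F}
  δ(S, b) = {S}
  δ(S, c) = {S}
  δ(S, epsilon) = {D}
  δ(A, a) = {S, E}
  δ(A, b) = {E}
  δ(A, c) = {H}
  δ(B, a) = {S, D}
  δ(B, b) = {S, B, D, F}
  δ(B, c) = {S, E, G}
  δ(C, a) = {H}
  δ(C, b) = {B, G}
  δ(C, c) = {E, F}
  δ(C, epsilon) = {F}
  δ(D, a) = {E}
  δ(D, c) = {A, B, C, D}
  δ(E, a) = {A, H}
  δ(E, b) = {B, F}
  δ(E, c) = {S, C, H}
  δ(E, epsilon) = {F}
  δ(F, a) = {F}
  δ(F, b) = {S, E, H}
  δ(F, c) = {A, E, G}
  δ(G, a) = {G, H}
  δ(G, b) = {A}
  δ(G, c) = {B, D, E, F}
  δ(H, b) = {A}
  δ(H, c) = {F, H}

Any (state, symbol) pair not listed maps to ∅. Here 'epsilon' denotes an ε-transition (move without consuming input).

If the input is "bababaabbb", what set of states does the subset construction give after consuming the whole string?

{S, A, B, D, E, F, H}

Start: ε-closure({S}) = {S, D}.
Read 'b': {S, D} → {S, D}.
Read 'a': {S, D} → {A, C, E, F}.
Read 'b': {A, C, E, F} → {S, B, D, E, F, G, H}.
Read 'a': {S, B, D, E, F, G, H} → {S, A, C, D, E, F, G, H}.
Read 'b': {S, A, C, D, E, F, G, H} → {S, A, B, D, E, F, G, H}.
Read 'a': {S, A, B, D, E, F, G, H} → {S, A, C, D, E, F, G, H}.
Read 'a': {S, A, C, D, E, F, G, H} → {S, A, C, D, E, F, G, H}.
Read 'b': {S, A, C, D, E, F, G, H} → {S, A, B, D, E, F, G, H}.
Read 'b': {S, A, B, D, E, F, G, H} → {S, A, B, D, E, F, H}.
Read 'b': {S, A, B, D, E, F, H} → {S, A, B, D, E, F, H}.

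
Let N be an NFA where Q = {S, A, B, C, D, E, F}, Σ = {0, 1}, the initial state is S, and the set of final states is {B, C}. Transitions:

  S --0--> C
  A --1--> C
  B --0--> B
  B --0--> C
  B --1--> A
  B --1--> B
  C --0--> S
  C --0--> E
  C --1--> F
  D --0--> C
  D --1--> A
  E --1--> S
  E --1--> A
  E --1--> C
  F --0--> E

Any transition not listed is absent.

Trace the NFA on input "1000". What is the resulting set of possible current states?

∅

Start in {S}.
Read '1': S→∅; now ∅.
The set is empty and remains empty for the remaining 3 symbols.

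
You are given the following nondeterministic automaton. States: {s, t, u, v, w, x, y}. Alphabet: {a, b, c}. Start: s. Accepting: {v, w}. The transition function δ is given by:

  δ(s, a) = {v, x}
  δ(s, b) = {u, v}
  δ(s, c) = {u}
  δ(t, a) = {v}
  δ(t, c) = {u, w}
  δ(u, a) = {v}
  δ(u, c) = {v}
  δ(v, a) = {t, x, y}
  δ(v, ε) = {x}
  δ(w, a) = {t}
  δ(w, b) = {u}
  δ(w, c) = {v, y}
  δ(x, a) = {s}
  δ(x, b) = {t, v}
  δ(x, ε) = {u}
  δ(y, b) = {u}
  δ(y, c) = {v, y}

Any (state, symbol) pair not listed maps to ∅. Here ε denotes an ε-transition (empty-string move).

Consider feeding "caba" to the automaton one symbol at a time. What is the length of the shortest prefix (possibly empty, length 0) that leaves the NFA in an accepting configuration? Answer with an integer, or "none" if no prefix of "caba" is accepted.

2

Start in {s}.
Read 'c': s→{u}; now {u}.
Read 'a': u→{v}; union {v}; ε-closure = {u, v, x}.
None of the earlier sets intersect F, but {u, v, x} does.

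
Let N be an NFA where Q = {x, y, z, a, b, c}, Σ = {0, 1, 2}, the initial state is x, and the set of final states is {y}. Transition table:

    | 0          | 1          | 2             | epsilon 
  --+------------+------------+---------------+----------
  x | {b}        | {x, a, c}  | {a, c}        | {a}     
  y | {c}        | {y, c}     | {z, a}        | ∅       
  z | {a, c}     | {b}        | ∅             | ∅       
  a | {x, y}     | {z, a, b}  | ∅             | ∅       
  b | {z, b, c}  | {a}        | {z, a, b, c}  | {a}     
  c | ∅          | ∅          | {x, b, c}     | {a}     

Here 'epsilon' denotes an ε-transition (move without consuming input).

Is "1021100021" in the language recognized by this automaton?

Start: ε-closure({x}) = {x, a}.
Read '1': x→{x, a, c}, a→{z, a, b}; now {x, z, a, b, c}.
Read '0': x→{b}, z→{a, c}, a→{x, y}, b→{z, b, c}, c→∅; now {x, y, z, a, b, c}.
Read '2': x→{a, c}, y→{z, a}, z→∅, a→∅, b→{z, a, b, c}, c→{x, b, c}; now {x, z, a, b, c}.
Read '1': x→{x, a, c}, z→{b}, a→{z, a, b}, b→{a}, c→∅; now {x, z, a, b, c}.
Read '1': x→{x, a, c}, z→{b}, a→{z, a, b}, b→{a}, c→∅; now {x, z, a, b, c}.
Read '0': x→{b}, z→{a, c}, a→{x, y}, b→{z, b, c}, c→∅; now {x, y, z, a, b, c}.
Read '0': x→{b}, y→{c}, z→{a, c}, a→{x, y}, b→{z, b, c}, c→∅; now {x, y, z, a, b, c}.
Read '0': x→{b}, y→{c}, z→{a, c}, a→{x, y}, b→{z, b, c}, c→∅; now {x, y, z, a, b, c}.
Read '2': x→{a, c}, y→{z, a}, z→∅, a→∅, b→{z, a, b, c}, c→{x, b, c}; now {x, z, a, b, c}.
Read '1': x→{x, a, c}, z→{b}, a→{z, a, b}, b→{a}, c→∅; now {x, z, a, b, c}.
The final set {x, z, a, b, c} contains no accepting state.

No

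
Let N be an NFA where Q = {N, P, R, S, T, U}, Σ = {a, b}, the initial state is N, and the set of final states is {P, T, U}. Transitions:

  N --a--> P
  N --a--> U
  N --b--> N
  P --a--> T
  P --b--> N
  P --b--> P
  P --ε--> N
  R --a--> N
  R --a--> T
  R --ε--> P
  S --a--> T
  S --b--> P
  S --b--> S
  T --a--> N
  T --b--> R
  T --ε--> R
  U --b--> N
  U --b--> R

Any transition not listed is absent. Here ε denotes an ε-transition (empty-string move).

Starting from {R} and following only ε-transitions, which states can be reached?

{N, P, R}

Begin with {R}.
ε-move R → P; add P.
ε-move P → N; add N.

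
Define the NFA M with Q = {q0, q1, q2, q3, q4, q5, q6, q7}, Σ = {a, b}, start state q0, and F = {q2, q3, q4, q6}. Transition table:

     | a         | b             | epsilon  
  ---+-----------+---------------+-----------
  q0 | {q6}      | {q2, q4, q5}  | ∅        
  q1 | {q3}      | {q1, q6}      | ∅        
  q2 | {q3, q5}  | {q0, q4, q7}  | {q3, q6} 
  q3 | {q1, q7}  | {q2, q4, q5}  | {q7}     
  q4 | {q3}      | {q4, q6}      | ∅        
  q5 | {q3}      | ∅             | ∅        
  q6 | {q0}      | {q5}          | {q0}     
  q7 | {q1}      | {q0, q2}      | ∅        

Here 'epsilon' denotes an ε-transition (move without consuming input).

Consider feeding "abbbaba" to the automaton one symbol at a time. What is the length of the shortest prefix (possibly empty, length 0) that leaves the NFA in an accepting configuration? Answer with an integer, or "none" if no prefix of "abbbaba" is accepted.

Start in {q0}.
Read 'a': q0→{q6}; union {q6}; ε-closure = {q0, q6}.
None of the earlier sets intersect F, but {q0, q6} does.

1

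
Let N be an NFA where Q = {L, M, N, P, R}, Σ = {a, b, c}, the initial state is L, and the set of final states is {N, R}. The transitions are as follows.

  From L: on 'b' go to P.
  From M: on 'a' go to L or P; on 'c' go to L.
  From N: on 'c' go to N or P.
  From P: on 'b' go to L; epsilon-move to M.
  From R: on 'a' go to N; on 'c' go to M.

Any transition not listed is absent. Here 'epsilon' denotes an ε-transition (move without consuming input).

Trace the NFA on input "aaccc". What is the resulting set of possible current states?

Start in {L}.
Read 'a': L→∅; now ∅.
The set is empty and remains empty for the remaining 4 symbols.

∅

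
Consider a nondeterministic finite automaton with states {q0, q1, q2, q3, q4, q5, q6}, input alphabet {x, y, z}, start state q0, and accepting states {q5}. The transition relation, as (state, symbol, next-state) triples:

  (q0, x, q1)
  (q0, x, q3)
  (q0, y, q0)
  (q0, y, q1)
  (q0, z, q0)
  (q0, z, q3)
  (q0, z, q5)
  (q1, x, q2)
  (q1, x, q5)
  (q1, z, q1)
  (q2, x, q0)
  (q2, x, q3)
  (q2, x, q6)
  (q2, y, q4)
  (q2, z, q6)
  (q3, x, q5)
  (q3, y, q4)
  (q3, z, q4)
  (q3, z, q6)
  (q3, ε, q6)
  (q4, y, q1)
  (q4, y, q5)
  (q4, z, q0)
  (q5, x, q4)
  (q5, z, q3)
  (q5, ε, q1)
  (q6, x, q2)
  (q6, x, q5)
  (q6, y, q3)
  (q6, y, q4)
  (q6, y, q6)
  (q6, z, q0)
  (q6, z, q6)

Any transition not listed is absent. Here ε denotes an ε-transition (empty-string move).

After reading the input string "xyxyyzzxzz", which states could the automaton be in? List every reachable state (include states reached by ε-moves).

{q0, q1, q3, q4, q5, q6}

Start in {q0}.
Read 'x': q0→{q1, q3}; union {q1, q3}; ε-closure = {q1, q3, q6}.
Read 'y': q1→∅, q3→{q4}, q6→{q3, q4, q6}; now {q3, q4, q6}.
Read 'x': q3→{q5}, q4→∅, q6→{q2, q5}; union {q2, q5}; ε-closure = {q1, q2, q5}.
Read 'y': q1→∅, q2→{q4}, q5→∅; now {q4}.
Read 'y': q4→{q1, q5}; now {q1, q5}.
Read 'z': q1→{q1}, q5→{q3}; union {q1, q3}; ε-closure = {q1, q3, q6}.
Read 'z': q1→{q1}, q3→{q4, q6}, q6→{q0, q6}; now {q0, q1, q4, q6}.
Read 'x': q0→{q1, q3}, q1→{q2, q5}, q4→∅, q6→{q2, q5}; union {q1, q2, q3, q5}; ε-closure = {q1, q2, q3, q5, q6}.
Read 'z': q1→{q1}, q2→{q6}, q3→{q4, q6}, q5→{q3}, q6→{q0, q6}; now {q0, q1, q3, q4, q6}.
Read 'z': q0→{q0, q3, q5}, q1→{q1}, q3→{q4, q6}, q4→{q0}, q6→{q0, q6}; now {q0, q1, q3, q4, q5, q6}.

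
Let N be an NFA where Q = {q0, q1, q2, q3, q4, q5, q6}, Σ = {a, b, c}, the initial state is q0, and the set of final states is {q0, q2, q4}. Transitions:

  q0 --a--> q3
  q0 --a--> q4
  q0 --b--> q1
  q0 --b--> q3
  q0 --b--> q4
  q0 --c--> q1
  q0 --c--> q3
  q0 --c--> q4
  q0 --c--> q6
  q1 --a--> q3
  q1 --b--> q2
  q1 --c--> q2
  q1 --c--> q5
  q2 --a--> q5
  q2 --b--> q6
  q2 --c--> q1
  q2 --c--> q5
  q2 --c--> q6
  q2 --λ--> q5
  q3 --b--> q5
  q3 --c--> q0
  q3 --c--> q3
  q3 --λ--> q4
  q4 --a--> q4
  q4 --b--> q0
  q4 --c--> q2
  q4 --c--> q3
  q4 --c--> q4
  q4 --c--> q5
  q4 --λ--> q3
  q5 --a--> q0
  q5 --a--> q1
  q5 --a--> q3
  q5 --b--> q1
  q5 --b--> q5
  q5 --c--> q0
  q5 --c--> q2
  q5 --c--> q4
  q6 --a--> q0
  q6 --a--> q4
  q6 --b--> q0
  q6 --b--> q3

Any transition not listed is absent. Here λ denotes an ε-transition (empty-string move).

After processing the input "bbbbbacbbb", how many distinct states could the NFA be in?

7

Start in {q0}.
Read 'b': q0→{q1, q3, q4}; now {q1, q3, q4}.
Read 'b': q1→{q2}, q3→{q5}, q4→{q0}; now {q0, q2, q5}.
Read 'b': q0→{q1, q3, q4}, q2→{q6}, q5→{q1, q5}; now {q1, q3, q4, q5, q6}.
Read 'b': q1→{q2}, q3→{q5}, q4→{q0}, q5→{q1, q5}, q6→{q0, q3}; union {q0, q1, q2, q3, q5}; ε-closure = {q0, q1, q2, q3, q4, q5}.
Read 'b': q0→{q1, q3, q4}, q1→{q2}, q2→{q6}, q3→{q5}, q4→{q0}, q5→{q1, q5}; now {q0, q1, q2, q3, q4, q5, q6}.
Read 'a': q0→{q3, q4}, q1→{q3}, q2→{q5}, q3→∅, q4→{q4}, q5→{q0, q1, q3}, q6→{q0, q4}; now {q0, q1, q3, q4, q5}.
Read 'c': q0→{q1, q3, q4, q6}, q1→{q2, q5}, q3→{q0, q3}, q4→{q2, q3, q4, q5}, q5→{q0, q2, q4}; now {q0, q1, q2, q3, q4, q5, q6}.
Read 'b': q0→{q1, q3, q4}, q1→{q2}, q2→{q6}, q3→{q5}, q4→{q0}, q5→{q1, q5}, q6→{q0, q3}; now {q0, q1, q2, q3, q4, q5, q6}.
Read 'b': q0→{q1, q3, q4}, q1→{q2}, q2→{q6}, q3→{q5}, q4→{q0}, q5→{q1, q5}, q6→{q0, q3}; now {q0, q1, q2, q3, q4, q5, q6}.
Read 'b': q0→{q1, q3, q4}, q1→{q2}, q2→{q6}, q3→{q5}, q4→{q0}, q5→{q1, q5}, q6→{q0, q3}; now {q0, q1, q2, q3, q4, q5, q6}.
That set has 7 states.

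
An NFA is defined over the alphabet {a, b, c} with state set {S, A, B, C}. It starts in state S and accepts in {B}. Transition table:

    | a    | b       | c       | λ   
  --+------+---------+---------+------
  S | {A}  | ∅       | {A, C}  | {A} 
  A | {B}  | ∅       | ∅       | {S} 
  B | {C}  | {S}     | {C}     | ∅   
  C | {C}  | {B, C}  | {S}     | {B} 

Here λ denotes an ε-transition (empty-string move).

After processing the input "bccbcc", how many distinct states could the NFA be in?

Start: ε-closure({S}) = {S, A}.
Read 'b': {S, A} → ∅.
The set is empty and remains empty for the remaining 5 symbols.
That set has 0 states.

0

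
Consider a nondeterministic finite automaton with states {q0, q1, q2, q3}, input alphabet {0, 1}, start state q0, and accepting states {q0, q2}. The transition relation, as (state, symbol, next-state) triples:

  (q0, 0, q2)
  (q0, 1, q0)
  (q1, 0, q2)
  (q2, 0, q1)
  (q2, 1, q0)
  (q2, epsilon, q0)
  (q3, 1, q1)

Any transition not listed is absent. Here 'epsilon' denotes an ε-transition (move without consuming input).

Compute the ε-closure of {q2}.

{q0, q2}

Begin with {q2}.
ε-move q2 → q0; add q0.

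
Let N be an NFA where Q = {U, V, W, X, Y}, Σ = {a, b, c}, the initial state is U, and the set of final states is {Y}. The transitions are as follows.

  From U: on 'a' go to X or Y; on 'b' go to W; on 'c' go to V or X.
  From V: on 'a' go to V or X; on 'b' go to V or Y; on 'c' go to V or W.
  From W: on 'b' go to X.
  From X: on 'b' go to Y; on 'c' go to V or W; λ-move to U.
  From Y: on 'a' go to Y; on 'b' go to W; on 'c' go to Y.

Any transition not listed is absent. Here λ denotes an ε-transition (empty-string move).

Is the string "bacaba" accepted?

No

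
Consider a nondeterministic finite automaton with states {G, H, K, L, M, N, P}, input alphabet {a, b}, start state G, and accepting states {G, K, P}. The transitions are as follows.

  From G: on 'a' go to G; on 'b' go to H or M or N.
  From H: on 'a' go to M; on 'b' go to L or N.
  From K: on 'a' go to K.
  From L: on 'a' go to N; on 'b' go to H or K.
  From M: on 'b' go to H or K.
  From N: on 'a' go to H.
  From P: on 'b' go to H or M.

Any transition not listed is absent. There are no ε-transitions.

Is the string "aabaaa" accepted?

No

Start in {G}.
Read 'a': G→{G}; now {G}.
Read 'a': G→{G}; now {G}.
Read 'b': G→{H, M, N}; now {H, M, N}.
Read 'a': H→{M}, M→∅, N→{H}; now {H, M}.
Read 'a': H→{M}, M→∅; now {M}.
Read 'a': M→∅; now ∅.
The final set ∅ contains no accepting state.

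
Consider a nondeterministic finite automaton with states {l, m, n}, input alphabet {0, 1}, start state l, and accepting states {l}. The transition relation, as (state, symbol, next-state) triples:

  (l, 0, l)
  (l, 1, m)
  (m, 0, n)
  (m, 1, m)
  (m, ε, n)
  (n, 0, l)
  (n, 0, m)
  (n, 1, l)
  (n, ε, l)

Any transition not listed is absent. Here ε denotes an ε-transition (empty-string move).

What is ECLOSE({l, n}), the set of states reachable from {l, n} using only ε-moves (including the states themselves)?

{l, n}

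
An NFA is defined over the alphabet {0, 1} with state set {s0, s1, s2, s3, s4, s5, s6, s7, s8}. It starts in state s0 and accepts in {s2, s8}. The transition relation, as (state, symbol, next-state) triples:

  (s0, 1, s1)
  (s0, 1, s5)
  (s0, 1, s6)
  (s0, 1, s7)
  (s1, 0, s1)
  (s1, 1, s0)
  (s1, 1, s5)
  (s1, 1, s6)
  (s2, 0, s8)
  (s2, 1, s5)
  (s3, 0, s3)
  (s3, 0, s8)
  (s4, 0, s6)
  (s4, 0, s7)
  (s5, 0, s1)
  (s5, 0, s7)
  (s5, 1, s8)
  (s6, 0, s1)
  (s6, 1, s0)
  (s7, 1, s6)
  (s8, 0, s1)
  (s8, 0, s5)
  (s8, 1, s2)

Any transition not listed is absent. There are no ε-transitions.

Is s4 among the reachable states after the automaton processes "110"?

No

Start in {s0}.
Read '1': {s0} → {s1, s5, s6, s7}.
Read '1': {s1, s5, s6, s7} → {s0, s5, s6, s8}.
Read '0': {s0, s5, s6, s8} → {s1, s5, s7}.
State s4 is not in {s1, s5, s7}.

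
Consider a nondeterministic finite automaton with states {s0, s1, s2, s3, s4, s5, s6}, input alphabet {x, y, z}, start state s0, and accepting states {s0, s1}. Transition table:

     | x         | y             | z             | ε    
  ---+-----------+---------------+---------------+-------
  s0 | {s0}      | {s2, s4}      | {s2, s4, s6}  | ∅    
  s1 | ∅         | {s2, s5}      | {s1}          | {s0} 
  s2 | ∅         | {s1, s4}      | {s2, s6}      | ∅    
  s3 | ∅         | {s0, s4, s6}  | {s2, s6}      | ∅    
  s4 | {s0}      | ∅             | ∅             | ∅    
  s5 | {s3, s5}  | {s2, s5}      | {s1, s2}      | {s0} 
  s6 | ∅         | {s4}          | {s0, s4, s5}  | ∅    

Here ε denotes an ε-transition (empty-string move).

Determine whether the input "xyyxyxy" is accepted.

Start in {s0}.
Read 'x': s0→{s0}; now {s0}.
Read 'y': s0→{s2, s4}; now {s2, s4}.
Read 'y': s2→{s1, s4}, s4→∅; union {s1, s4}; ε-closure = {s0, s1, s4}.
Read 'x': s0→{s0}, s1→∅, s4→{s0}; now {s0}.
Read 'y': s0→{s2, s4}; now {s2, s4}.
Read 'x': s2→∅, s4→{s0}; now {s0}.
Read 'y': s0→{s2, s4}; now {s2, s4}.
The final set {s2, s4} contains no accepting state.

No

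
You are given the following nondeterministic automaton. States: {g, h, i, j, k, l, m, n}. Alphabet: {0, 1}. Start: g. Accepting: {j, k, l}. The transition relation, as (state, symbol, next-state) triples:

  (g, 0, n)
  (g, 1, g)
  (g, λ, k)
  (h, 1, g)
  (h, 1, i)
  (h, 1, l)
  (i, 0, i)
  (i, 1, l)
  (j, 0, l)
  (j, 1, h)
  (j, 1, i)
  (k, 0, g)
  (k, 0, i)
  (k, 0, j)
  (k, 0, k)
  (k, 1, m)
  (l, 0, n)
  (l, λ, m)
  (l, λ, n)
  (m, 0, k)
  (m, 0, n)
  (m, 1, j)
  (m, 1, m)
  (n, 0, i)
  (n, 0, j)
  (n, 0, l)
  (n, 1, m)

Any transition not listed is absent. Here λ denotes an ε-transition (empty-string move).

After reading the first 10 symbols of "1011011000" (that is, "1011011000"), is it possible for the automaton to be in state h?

No

Start: ε-closure({g}) = {g, k}.
Read '1': {g, k} → {g, k, m}.
Read '0': {g, k, m} → {g, i, j, k, n}.
Read '1': {g, i, j, k, n} → {g, h, i, k, l, m, n}.
Read '1': {g, h, i, k, l, m, n} → {g, i, j, k, l, m, n}.
Read '0': {g, i, j, k, l, m, n} → {g, i, j, k, l, m, n}.
Read '1': {g, i, j, k, l, m, n} → {g, h, i, j, k, l, m, n}.
Read '1': {g, h, i, j, k, l, m, n} → {g, h, i, j, k, l, m, n}.
Read '0': {g, h, i, j, k, l, m, n} → {g, i, j, k, l, m, n}.
Read '0': {g, i, j, k, l, m, n} → {g, i, j, k, l, m, n}.
Read '0': {g, i, j, k, l, m, n} → {g, i, j, k, l, m, n}.
State h is not in {g, i, j, k, l, m, n}.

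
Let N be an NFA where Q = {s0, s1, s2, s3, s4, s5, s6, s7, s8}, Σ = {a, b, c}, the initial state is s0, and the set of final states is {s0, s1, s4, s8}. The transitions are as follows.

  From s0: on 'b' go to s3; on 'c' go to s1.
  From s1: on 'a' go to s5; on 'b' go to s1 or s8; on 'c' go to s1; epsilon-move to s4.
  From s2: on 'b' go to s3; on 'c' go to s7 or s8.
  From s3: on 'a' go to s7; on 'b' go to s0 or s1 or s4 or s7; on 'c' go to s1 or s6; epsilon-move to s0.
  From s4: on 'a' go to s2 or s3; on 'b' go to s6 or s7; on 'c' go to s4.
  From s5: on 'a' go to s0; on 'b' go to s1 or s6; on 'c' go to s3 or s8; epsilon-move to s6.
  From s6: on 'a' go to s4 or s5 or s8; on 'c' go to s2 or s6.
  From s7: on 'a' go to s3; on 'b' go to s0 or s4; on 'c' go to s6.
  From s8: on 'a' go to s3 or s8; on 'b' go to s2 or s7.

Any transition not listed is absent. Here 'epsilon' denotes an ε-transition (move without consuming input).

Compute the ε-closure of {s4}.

{s4}

Begin with {s4}.
No ε-moves leave this set, so the closure equals the set itself.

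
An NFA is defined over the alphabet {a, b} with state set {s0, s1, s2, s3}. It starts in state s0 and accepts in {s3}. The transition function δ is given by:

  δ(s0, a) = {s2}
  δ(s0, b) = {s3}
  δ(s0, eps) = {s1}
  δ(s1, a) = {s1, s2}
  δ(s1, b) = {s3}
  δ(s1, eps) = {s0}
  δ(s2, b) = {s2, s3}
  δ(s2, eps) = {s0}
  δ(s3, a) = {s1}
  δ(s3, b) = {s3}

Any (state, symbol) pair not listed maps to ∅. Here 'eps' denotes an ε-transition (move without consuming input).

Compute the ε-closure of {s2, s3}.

Begin with {s2, s3}.
ε-move s2 → s0; add s0.
ε-move s0 → s1; add s1.

{s0, s1, s2, s3}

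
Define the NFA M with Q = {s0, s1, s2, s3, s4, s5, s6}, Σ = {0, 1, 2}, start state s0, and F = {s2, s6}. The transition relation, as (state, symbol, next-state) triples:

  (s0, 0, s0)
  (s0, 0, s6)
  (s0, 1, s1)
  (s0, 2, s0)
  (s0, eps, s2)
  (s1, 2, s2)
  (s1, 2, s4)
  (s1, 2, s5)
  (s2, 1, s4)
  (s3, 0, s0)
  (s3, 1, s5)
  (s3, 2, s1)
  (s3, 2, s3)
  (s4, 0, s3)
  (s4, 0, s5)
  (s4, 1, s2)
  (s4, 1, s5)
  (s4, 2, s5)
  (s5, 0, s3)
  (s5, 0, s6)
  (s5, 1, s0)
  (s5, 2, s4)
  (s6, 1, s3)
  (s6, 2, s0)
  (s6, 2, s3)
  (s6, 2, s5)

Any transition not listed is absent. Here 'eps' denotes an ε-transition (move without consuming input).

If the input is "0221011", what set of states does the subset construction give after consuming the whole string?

{s0, s1, s2, s4, s5}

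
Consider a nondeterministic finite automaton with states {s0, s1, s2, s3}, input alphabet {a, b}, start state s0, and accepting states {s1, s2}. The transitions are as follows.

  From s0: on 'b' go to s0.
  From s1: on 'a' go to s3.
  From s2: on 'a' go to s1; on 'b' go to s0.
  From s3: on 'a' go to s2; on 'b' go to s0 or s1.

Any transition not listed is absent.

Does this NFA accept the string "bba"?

Start in {s0}.
Read 'b': s0→{s0}; now {s0}.
Read 'b': s0→{s0}; now {s0}.
Read 'a': s0→∅; now ∅.
The final set ∅ contains no accepting state.

No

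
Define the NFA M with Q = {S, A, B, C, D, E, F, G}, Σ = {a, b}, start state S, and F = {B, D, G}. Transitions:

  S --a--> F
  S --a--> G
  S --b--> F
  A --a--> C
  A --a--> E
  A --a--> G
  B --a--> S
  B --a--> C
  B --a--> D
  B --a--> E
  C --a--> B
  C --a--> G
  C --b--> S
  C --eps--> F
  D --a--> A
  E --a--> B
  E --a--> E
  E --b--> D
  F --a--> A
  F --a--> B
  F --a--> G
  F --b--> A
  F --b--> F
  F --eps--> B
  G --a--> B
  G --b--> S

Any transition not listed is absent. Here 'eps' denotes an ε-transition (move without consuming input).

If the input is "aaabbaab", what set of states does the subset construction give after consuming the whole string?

Start in {S}.
Read 'a': S→{F, G}; union {F, G}; ε-closure = {B, F, G}.
Read 'a': B→{S, C, D, E}, F→{A, B, G}, G→{B}; union {S, A, B, C, D, E, G}; ε-closure = {S, A, B, C, D, E, F, G}.
Read 'a': S→{F, G}, A→{C, E, G}, B→{S, C, D, E}, C→{B, G}, D→{A}, E→{B, E}, F→{A, B, G}, G→{B}; now {S, A, B, C, D, E, F, G}.
Read 'b': S→{F}, A→∅, B→∅, C→{S}, D→∅, E→{D}, F→{A, F}, G→{S}; union {S, A, D, F}; ε-closure = {S, A, B, D, F}.
Read 'b': S→{F}, A→∅, B→∅, D→∅, F→{A, F}; union {A, F}; ε-closure = {A, B, F}.
Read 'a': A→{C, E, G}, B→{S, C, D, E}, F→{A, B, G}; union {S, A, B, C, D, E, G}; ε-closure = {S, A, B, C, D, E, F, G}.
Read 'a': S→{F, G}, A→{C, E, G}, B→{S, C, D, E}, C→{B, G}, D→{A}, E→{B, E}, F→{A, B, G}, G→{B}; now {S, A, B, C, D, E, F, G}.
Read 'b': S→{F}, A→∅, B→∅, C→{S}, D→∅, E→{D}, F→{A, F}, G→{S}; union {S, A, D, F}; ε-closure = {S, A, B, D, F}.

{S, A, B, D, F}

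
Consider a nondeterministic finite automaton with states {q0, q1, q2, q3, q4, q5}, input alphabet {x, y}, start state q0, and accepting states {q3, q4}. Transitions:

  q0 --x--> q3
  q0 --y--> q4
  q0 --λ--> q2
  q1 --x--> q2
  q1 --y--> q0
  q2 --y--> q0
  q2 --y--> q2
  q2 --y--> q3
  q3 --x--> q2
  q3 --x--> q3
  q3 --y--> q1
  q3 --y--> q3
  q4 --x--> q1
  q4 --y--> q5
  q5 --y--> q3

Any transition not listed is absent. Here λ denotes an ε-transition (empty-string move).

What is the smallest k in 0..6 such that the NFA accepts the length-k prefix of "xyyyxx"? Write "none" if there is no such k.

1

Start: ε-closure({q0}) = {q0, q2}.
Read 'x': q0→{q3}, q2→∅; now {q3}.
None of the earlier sets intersect F, but {q3} does.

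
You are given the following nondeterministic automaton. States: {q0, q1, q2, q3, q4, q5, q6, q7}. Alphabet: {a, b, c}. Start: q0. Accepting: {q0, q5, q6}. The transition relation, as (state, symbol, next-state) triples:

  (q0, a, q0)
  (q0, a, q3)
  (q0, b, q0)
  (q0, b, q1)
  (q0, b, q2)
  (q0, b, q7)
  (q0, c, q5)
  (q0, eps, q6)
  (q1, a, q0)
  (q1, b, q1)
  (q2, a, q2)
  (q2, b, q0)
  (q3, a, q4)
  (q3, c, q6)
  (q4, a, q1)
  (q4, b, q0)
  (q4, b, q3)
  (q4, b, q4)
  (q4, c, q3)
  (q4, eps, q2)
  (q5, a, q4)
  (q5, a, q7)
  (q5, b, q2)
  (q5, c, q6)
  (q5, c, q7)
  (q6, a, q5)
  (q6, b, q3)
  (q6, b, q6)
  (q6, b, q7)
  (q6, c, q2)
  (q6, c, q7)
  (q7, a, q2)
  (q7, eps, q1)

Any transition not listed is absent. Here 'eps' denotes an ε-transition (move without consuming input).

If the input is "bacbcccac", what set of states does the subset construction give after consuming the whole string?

{q1, q2, q5, q7}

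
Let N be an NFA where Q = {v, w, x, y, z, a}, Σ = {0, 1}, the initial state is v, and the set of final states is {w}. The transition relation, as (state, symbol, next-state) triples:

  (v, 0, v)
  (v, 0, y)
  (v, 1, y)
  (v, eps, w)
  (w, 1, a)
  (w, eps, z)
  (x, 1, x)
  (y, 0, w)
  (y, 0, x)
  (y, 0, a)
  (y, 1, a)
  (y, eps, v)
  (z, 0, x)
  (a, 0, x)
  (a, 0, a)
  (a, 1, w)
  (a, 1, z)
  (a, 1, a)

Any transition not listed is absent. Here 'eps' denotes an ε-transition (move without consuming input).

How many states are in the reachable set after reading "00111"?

6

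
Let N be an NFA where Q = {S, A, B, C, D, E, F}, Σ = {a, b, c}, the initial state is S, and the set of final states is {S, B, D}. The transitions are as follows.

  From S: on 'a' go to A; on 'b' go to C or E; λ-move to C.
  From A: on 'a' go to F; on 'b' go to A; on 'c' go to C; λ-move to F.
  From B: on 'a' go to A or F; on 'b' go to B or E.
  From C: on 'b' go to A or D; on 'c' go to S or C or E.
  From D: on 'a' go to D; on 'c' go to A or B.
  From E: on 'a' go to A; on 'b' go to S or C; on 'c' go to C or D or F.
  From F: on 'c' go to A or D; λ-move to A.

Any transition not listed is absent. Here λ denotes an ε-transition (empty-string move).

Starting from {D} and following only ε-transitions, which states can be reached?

{D}

Begin with {D}.
No ε-moves leave this set, so the closure equals the set itself.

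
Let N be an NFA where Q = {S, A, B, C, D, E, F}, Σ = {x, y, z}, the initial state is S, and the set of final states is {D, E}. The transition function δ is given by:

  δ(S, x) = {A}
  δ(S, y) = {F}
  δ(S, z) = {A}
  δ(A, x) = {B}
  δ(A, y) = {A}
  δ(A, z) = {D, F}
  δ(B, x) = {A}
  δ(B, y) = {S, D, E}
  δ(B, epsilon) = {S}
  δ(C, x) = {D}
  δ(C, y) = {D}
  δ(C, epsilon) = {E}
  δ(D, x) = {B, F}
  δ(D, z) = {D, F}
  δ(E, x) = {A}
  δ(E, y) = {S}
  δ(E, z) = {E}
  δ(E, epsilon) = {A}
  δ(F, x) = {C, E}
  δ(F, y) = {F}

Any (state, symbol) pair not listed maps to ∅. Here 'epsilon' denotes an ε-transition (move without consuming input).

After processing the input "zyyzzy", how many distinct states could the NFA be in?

1

Start in {S}.
Read 'z': {S} → {A}.
Read 'y': {A} → {A}.
Read 'y': {A} → {A}.
Read 'z': {A} → {D, F}.
Read 'z': {D, F} → {D, F}.
Read 'y': {D, F} → {F}.
That set has 1 state.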